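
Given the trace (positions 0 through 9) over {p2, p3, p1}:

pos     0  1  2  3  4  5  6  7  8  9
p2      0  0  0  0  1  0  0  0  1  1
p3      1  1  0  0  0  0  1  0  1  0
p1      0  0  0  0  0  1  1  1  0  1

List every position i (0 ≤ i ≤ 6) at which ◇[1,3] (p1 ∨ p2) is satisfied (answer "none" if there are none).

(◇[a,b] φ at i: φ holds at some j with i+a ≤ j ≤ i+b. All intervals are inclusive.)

1, 2, 3, 4, 5, 6

Evaluate at each i in [0,6]:
  i=0: ✗ (none in [1,3])
  i=1: ✓ (witness j=4)
  i=2: ✓ (witness j=4)
  i=3: ✓ (witness j=4)
  i=4: ✓ (witness j=5)
  i=5: ✓ (witness j=6)
  i=6: ✓ (witness j=7)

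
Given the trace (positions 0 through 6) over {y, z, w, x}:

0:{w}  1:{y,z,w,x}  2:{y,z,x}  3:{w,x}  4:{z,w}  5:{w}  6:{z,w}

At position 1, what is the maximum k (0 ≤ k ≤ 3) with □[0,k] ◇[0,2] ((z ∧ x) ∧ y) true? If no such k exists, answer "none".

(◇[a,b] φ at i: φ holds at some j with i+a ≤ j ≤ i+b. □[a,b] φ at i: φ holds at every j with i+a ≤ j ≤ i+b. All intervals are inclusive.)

◇[0,2] ((z ∧ x) ∧ y) must hold from j=1 onward; find where it first fails.
  j=1: holds
  j=2: holds
  j=3: fails
Holds on [1,2], so largest k = 1.

1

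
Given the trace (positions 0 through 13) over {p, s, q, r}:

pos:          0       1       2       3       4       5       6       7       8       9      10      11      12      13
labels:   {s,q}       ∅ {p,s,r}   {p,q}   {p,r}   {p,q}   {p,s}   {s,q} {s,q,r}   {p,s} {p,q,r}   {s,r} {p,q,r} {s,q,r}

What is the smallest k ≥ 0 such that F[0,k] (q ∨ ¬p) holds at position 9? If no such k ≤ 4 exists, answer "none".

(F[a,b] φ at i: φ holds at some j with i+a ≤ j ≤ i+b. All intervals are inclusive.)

1

Scan j = 9,10,… for (q ∨ ¬p):
  j=9: fails
  j=10: holds
First hit at j=10, so smallest k = 10-9 = 1.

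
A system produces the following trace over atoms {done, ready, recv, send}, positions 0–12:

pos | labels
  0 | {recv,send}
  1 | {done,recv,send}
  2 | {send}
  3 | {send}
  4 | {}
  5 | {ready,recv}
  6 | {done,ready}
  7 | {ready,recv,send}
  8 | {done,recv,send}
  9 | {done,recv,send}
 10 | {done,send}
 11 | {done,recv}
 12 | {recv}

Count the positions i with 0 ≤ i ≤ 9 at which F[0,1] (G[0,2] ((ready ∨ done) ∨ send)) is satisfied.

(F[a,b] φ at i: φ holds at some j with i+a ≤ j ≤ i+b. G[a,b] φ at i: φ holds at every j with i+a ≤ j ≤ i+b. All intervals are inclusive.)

Evaluate at each i in [0,9]:
  i=0: ✓ (witness j=0)
  i=1: ✓ (witness j=1)
  i=2: ✗ (none in [2,3])
  i=3: ✗ (none in [3,4])
  i=4: ✓ (witness j=5)
  i=5: ✓ (witness j=5)
  i=6: ✓ (witness j=6)
  i=7: ✓ (witness j=7)
  i=8: ✓ (witness j=8)
  i=9: ✓ (witness j=9)
Positions where it holds: {0, 1, 4, 5, 6, 7, 8, 9} → 8.

8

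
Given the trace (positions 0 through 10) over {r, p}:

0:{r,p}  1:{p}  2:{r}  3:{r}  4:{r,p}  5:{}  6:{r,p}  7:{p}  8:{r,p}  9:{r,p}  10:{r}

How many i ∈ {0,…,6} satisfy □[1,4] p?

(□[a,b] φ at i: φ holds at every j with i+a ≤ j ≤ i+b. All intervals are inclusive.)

1

Evaluate at each i in [0,6]:
  i=0: ✗ (fails at j=2)
  i=1: ✗ (fails at j=2)
  i=2: ✗ (fails at j=3)
  i=3: ✗ (fails at j=5)
  i=4: ✗ (fails at j=5)
  i=5: ✓ (all of [6,9])
  i=6: ✗ (fails at j=10)
Positions where it holds: {5} → 1.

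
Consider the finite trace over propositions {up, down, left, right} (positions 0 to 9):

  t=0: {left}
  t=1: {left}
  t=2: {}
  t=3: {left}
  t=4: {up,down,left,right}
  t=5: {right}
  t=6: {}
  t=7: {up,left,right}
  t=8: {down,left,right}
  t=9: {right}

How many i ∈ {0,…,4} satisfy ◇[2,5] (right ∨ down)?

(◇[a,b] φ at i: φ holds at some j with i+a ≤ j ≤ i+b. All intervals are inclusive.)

Evaluate at each i in [0,4]:
  i=0: ✓ (witness j=4)
  i=1: ✓ (witness j=4)
  i=2: ✓ (witness j=4)
  i=3: ✓ (witness j=5)
  i=4: ✓ (witness j=7)
Positions where it holds: {0, 1, 2, 3, 4} → 5.

5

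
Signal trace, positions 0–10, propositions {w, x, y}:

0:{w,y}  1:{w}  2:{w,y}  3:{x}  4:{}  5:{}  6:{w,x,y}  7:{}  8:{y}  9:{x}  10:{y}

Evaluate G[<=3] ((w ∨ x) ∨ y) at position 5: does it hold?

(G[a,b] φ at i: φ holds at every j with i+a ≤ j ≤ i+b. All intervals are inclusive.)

No

Check ((w ∨ x) ∨ y) at every j in [5,8]:
  j=5: false
  j=6: true
  j=7: false
  j=8: true
Fails at j=5 → formula fails.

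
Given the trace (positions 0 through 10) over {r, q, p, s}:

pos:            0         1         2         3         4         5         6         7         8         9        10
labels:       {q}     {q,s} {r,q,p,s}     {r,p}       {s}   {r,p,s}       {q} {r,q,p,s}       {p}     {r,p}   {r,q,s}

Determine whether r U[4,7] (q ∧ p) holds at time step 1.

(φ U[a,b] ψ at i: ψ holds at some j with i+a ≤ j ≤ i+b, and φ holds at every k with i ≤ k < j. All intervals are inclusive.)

Need some j in [5,8] with (q ∧ p), and r at every k in [1,j-1].
  j=5: (q ∧ p) false.
  j=6: (q ∧ p) false.
  j=7: (q ∧ p) holds, but r fails at k=1 → not this j.
  j=8: (q ∧ p) false.
No j in the window works → until fails.

False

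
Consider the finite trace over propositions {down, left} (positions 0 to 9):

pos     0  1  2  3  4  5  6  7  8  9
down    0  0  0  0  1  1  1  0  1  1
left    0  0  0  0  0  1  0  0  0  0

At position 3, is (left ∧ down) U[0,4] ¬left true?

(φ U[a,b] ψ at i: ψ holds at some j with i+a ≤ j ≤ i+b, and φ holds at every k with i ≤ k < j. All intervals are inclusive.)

Holds

Need some j in [3,7] with ¬left, and (left ∧ down) at every k in [3,j-1].
  j=3: ¬left holds; no prefix to check → satisfied.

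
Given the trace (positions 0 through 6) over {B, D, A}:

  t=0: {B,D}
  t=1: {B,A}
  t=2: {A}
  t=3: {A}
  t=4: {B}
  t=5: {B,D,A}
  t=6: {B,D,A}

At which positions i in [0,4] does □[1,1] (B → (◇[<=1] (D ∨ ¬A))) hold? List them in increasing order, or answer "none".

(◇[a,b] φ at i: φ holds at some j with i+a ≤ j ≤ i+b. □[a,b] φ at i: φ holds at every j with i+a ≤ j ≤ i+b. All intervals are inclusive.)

Evaluate at each i in [0,4]:
  i=0: ✗ (fails at j=1)
  i=1: ✓ (all of [2,2])
  i=2: ✓ (all of [3,3])
  i=3: ✓ (all of [4,4])
  i=4: ✓ (all of [5,5])

1, 2, 3, 4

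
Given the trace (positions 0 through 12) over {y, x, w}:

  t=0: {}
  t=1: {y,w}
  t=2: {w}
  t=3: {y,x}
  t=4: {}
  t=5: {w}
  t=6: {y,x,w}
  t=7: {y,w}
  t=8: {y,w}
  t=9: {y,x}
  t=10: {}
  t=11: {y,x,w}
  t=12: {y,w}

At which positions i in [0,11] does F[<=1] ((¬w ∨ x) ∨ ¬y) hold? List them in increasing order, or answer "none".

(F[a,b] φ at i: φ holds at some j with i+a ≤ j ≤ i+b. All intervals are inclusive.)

0, 1, 2, 3, 4, 5, 6, 8, 9, 10, 11

Evaluate at each i in [0,11]:
  i=0: ✓ (witness j=0)
  i=1: ✓ (witness j=2)
  i=2: ✓ (witness j=2)
  i=3: ✓ (witness j=3)
  i=4: ✓ (witness j=4)
  i=5: ✓ (witness j=5)
  i=6: ✓ (witness j=6)
  i=7: ✗ (none in [7,8])
  i=8: ✓ (witness j=9)
  i=9: ✓ (witness j=9)
  i=10: ✓ (witness j=10)
  i=11: ✓ (witness j=11)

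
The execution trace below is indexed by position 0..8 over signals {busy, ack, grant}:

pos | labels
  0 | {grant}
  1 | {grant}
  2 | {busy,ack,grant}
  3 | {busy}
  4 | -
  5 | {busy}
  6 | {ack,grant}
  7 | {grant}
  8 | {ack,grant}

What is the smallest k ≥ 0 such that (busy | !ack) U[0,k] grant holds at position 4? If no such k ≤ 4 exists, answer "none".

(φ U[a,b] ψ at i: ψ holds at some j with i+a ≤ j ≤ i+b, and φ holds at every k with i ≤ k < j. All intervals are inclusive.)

Need earliest j ≥ 4 with grant, and (busy | !ack) at every k in [4,j-1].
  j=4: rhs fails.
  j=5: rhs fails.
  j=6: rhs holds; lhs holds on [4,5]. k = 2.

2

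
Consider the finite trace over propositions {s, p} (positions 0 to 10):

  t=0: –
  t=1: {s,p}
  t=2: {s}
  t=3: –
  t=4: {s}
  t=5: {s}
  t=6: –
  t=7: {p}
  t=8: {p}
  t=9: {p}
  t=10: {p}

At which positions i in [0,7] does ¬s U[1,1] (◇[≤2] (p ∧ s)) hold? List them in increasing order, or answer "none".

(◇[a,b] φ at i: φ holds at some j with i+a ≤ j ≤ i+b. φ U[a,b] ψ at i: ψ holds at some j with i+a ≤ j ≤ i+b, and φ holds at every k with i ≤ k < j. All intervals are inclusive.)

Evaluate at each i in [0,7]:
  i=0: ✓ (rhs at j=1; lhs holds on [0,0])
  i=1: ✗ (no rhs in [2,2])
  i=2: ✗ (no rhs in [3,3])
  i=3: ✗ (no rhs in [4,4])
  i=4: ✗ (no rhs in [5,5])
  i=5: ✗ (no rhs in [6,6])
  i=6: ✗ (no rhs in [7,7])
  i=7: ✗ (no rhs in [8,8])

0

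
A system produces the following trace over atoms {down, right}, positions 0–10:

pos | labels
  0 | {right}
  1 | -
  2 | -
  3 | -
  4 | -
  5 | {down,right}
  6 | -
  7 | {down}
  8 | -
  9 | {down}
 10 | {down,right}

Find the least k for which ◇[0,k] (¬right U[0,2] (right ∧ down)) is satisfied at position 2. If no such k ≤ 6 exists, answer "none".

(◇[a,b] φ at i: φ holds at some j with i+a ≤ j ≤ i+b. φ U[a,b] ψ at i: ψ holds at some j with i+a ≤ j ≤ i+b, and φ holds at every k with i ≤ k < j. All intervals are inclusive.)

1

Scan j = 2,3,… for (¬right U[0,2] (right ∧ down)):
  j=2: fails
  j=3: holds
First hit at j=3, so smallest k = 3-2 = 1.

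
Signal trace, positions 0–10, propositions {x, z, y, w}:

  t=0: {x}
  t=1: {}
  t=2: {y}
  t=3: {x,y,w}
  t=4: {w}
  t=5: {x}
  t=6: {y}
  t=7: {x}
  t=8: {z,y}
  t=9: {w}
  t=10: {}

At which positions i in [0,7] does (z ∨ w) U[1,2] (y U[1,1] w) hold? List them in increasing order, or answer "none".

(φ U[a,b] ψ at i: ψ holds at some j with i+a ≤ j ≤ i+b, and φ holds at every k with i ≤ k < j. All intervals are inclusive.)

none

Evaluate at each i in [0,7]:
  i=0: ✗ (lhs fails at k=0 before rhs at j=2)
  i=1: ✗ (lhs fails at k=1 before rhs at j=2)
  i=2: ✗ (lhs fails at k=2 before rhs at j=3)
  i=3: ✗ (no rhs in [4,5])
  i=4: ✗ (no rhs in [5,6])
  i=5: ✗ (no rhs in [6,7])
  i=6: ✗ (lhs fails at k=6 before rhs at j=8)
  i=7: ✗ (lhs fails at k=7 before rhs at j=8)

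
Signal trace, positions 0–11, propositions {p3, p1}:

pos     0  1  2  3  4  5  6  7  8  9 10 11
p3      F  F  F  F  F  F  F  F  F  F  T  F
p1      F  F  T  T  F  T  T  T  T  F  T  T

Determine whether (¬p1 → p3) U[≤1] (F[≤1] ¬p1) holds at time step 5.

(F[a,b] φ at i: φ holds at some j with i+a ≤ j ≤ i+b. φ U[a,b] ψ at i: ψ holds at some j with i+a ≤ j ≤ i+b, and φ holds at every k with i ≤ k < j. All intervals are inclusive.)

Need some j in [5,6] with F[≤1] ¬p1, and (¬p1 → p3) at every k in [5,j-1].
  j=5: F[≤1] ¬p1 — fails (none in [5,6]).
  j=6: F[≤1] ¬p1 — fails (none in [6,7]).
No j in the window works → until fails.

False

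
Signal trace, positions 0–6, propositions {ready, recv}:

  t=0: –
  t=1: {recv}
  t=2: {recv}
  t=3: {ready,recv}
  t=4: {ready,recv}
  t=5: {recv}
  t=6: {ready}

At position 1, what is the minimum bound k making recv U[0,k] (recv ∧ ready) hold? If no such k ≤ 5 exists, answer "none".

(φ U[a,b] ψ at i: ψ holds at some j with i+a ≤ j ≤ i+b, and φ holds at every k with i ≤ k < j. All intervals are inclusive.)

Need earliest j ≥ 1 with (recv ∧ ready), and recv at every k in [1,j-1].
  j=1: rhs fails.
  j=2: rhs fails.
  j=3: rhs holds; lhs holds on [1,2]. k = 2.

2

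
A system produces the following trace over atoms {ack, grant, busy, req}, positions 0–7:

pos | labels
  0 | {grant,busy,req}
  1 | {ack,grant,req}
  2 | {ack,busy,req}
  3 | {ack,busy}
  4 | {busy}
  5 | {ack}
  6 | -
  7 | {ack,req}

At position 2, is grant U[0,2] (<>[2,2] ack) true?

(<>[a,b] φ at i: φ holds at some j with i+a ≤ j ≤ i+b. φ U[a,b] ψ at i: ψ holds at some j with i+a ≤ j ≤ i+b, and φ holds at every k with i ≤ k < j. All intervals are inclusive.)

Need some j in [2,4] with <>[2,2] ack, and grant at every k in [2,j-1].
  j=2: <>[2,2] ack — fails (none in [4,4]).
  j=3: <>[2,2] ack holds, but grant fails at k=2 → not this j.
  j=4: <>[2,2] ack — fails (none in [6,6]).
No j in the window works → until fails.

Does not hold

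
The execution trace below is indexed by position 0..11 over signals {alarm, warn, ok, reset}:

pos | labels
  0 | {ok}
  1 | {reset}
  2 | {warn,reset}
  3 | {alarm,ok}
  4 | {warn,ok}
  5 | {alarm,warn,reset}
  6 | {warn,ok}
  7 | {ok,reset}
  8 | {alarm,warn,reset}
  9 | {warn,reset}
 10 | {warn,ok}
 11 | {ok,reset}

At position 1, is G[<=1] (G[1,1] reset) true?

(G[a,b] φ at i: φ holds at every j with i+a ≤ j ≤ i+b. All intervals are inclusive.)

Check G[1,1] reset at every j in [1,2]:
  j=1: holds on [2,2]
  j=2: fails at 3
Fails at j=2 → formula fails.

False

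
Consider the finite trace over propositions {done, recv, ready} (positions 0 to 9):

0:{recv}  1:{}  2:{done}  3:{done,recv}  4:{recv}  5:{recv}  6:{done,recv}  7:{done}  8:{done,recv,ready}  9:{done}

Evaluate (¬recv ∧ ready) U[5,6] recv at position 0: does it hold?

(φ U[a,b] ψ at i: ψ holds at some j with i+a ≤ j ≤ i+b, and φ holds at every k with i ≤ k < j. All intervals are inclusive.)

Does not hold

Need some j in [5,6] with recv, and (¬recv ∧ ready) at every k in [0,j-1].
  j=5: recv holds, but (¬recv ∧ ready) fails at k=0 → not this j.
  j=6: recv holds, but (¬recv ∧ ready) fails at k=0 → not this j.
No j in the window works → until fails.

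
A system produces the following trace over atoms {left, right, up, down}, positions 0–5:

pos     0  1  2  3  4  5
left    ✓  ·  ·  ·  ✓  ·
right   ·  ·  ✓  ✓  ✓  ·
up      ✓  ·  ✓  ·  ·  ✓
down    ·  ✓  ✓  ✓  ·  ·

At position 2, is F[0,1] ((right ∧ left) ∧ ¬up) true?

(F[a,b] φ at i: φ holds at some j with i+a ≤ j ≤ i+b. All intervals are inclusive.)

Does not hold

Check ((right ∧ left) ∧ ¬up) at each j in [2,3]:
  j=2: false
  j=3: false
No position in the window satisfies it → formula fails.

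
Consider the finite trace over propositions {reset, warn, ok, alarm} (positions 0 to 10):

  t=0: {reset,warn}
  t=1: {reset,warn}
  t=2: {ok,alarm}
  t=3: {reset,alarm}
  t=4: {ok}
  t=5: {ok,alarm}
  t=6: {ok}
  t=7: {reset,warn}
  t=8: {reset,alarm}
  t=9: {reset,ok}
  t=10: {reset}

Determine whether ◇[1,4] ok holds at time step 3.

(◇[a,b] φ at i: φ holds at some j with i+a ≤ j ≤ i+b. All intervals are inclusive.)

Check ok at each j in [4,7]:
  j=4: true
  j=5: true
  j=6: true
  j=7: false
Found at j=4 → formula holds.

Yes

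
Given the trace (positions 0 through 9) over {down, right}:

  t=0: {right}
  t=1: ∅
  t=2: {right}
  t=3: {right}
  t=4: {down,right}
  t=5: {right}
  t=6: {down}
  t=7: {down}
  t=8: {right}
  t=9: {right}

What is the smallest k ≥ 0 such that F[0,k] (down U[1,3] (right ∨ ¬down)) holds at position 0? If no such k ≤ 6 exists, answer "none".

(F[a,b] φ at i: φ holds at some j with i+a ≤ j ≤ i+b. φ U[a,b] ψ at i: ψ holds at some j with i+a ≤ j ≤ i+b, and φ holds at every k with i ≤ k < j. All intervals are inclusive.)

4

Scan j = 0,1,… for (down U[1,3] (right ∨ ¬down)):
  j=0: fails
  j=1: fails
  j=2: fails
  j=3: fails
  j=4: holds
First hit at j=4, so smallest k = 4-0 = 4.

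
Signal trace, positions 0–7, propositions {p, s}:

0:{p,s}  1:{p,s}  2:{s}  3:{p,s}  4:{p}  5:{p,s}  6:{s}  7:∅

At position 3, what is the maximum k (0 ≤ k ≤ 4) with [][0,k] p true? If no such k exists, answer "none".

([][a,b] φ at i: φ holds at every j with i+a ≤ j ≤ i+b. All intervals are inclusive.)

2

p must hold from j=3 onward; find where it first fails.
  j=3: holds
  j=4: holds
  j=5: holds
  j=6: fails
Holds on [3,5], so largest k = 2.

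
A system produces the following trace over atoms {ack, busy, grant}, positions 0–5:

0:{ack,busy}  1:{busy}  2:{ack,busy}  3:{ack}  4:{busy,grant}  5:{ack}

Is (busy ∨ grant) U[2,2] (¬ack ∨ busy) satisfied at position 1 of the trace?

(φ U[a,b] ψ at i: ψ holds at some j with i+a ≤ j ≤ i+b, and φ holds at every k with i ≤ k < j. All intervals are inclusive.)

False

Need some j in [3,3] with (¬ack ∨ busy), and (busy ∨ grant) at every k in [1,j-1].
  j=3: (¬ack ∨ busy) false.
No j in the window works → until fails.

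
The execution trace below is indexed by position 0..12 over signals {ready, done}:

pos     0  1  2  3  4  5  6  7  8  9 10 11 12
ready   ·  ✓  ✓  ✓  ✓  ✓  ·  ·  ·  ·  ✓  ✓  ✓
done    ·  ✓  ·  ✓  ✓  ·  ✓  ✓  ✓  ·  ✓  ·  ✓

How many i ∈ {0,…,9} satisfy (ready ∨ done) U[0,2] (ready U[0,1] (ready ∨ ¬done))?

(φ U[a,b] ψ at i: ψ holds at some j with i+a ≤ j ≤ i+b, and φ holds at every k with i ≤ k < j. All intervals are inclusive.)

9

Evaluate at each i in [0,9]:
  i=0: ✓ (rhs at j=0)
  i=1: ✓ (rhs at j=1)
  i=2: ✓ (rhs at j=2)
  i=3: ✓ (rhs at j=3)
  i=4: ✓ (rhs at j=4)
  i=5: ✓ (rhs at j=5)
  i=6: ✗ (no rhs in [6,8])
  i=7: ✓ (rhs at j=9; lhs holds on [7,8])
  i=8: ✓ (rhs at j=9; lhs holds on [8,8])
  i=9: ✓ (rhs at j=9)
Positions where it holds: {0, 1, 2, 3, 4, 5, 7, 8, 9} → 9.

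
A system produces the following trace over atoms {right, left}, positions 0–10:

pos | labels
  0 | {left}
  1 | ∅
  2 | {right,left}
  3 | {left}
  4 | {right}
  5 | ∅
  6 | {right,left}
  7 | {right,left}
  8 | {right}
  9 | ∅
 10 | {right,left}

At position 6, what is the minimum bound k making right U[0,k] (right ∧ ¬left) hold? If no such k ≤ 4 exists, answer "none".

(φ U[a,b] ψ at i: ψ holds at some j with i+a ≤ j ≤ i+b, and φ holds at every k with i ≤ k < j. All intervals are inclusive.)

Need earliest j ≥ 6 with (right ∧ ¬left), and right at every k in [6,j-1].
  j=6: rhs fails.
  j=7: rhs fails.
  j=8: rhs holds; lhs holds on [6,7]. k = 2.

2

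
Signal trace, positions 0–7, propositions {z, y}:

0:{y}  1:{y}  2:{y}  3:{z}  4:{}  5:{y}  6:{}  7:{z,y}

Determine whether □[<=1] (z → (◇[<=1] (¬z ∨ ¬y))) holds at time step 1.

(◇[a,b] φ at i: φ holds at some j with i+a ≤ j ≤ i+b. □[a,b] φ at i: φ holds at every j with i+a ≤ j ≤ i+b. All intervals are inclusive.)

Holds

Check (z → (◇[<=1] (¬z ∨ ¬y))) at every j in [1,2]:
  j=1: antecedent false → ✓
  j=2: antecedent false → ✓
All positions satisfy it → formula holds.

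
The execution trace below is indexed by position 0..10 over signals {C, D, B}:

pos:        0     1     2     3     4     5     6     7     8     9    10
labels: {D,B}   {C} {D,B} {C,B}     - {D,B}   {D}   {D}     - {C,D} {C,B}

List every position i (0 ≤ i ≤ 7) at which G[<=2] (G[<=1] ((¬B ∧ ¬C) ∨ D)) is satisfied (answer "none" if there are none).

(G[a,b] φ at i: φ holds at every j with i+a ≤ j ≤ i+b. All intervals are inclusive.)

4, 5, 6

Evaluate at each i in [0,7]:
  i=0: ✗ (fails at j=0)
  i=1: ✗ (fails at j=1)
  i=2: ✗ (fails at j=2)
  i=3: ✗ (fails at j=3)
  i=4: ✓ (all of [4,6])
  i=5: ✓ (all of [5,7])
  i=6: ✓ (all of [6,8])
  i=7: ✗ (fails at j=9)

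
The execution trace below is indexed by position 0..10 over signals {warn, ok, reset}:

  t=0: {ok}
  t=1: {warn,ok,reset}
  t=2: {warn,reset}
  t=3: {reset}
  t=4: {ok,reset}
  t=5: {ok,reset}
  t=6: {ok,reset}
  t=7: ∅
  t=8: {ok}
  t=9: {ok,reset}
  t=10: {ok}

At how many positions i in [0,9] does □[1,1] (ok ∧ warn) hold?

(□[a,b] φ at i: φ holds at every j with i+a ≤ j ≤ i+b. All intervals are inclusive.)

Evaluate at each i in [0,9]:
  i=0: ✓ (all of [1,1])
  i=1: ✗ (fails at j=2)
  i=2: ✗ (fails at j=3)
  i=3: ✗ (fails at j=4)
  i=4: ✗ (fails at j=5)
  i=5: ✗ (fails at j=6)
  i=6: ✗ (fails at j=7)
  i=7: ✗ (fails at j=8)
  i=8: ✗ (fails at j=9)
  i=9: ✗ (fails at j=10)
Positions where it holds: {0} → 1.

1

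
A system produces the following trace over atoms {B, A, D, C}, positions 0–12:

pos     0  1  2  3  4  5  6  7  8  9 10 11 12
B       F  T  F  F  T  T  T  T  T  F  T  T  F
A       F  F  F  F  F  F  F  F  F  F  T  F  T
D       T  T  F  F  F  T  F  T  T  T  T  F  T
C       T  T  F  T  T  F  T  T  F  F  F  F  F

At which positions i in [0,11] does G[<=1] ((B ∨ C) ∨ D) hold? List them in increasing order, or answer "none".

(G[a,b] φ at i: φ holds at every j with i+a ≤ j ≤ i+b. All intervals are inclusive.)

0, 3, 4, 5, 6, 7, 8, 9, 10, 11

Evaluate at each i in [0,11]:
  i=0: ✓ (all of [0,1])
  i=1: ✗ (fails at j=2)
  i=2: ✗ (fails at j=2)
  i=3: ✓ (all of [3,4])
  i=4: ✓ (all of [4,5])
  i=5: ✓ (all of [5,6])
  i=6: ✓ (all of [6,7])
  i=7: ✓ (all of [7,8])
  i=8: ✓ (all of [8,9])
  i=9: ✓ (all of [9,10])
  i=10: ✓ (all of [10,11])
  i=11: ✓ (all of [11,12])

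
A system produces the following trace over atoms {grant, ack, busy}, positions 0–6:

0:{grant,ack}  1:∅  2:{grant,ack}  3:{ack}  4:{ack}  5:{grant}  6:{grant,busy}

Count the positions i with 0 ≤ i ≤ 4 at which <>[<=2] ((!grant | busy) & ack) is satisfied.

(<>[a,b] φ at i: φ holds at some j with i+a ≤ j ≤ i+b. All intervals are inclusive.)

4

Evaluate at each i in [0,4]:
  i=0: ✗ (none in [0,2])
  i=1: ✓ (witness j=3)
  i=2: ✓ (witness j=3)
  i=3: ✓ (witness j=3)
  i=4: ✓ (witness j=4)
Positions where it holds: {1, 2, 3, 4} → 4.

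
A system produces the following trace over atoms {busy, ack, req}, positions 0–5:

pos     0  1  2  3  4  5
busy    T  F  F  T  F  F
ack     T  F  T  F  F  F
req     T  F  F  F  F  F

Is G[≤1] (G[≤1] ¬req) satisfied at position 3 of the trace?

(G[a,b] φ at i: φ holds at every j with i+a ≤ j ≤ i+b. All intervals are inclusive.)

True

Check G[≤1] ¬req at every j in [3,4]:
  j=3: holds on [3,4]
  j=4: holds on [4,5]
All positions satisfy it → formula holds.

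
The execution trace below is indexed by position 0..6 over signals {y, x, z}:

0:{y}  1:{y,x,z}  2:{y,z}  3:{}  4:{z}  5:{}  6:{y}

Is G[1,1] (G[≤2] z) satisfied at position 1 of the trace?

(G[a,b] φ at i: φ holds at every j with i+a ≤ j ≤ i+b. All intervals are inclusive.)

Check G[≤2] z at every j in [2,2]:
  j=2: fails at 3
Fails at j=2 → formula fails.

False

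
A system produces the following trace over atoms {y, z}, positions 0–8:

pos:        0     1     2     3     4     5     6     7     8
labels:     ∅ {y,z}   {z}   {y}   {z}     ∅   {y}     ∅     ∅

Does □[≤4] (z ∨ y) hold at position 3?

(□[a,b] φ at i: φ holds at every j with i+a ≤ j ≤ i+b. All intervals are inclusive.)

No

Check (z ∨ y) at every j in [3,7]:
  j=3: true
  j=4: true
  j=5: false
  j=6: true
  j=7: false
Fails at j=5 → formula fails.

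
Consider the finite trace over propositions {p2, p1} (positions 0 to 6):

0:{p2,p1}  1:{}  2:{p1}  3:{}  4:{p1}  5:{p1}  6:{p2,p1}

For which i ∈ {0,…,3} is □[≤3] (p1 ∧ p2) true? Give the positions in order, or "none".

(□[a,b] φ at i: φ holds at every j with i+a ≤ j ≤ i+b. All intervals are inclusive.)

none

Evaluate at each i in [0,3]:
  i=0: ✗ (fails at j=1)
  i=1: ✗ (fails at j=1)
  i=2: ✗ (fails at j=2)
  i=3: ✗ (fails at j=3)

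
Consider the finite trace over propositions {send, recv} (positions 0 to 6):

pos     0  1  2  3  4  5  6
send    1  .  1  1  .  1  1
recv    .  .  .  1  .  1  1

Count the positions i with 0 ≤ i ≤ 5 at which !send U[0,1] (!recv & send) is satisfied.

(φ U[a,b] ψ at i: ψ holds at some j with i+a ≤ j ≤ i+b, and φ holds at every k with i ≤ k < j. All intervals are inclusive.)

3

Evaluate at each i in [0,5]:
  i=0: ✓ (rhs at j=0)
  i=1: ✓ (rhs at j=2; lhs holds on [1,1])
  i=2: ✓ (rhs at j=2)
  i=3: ✗ (no rhs in [3,4])
  i=4: ✗ (no rhs in [4,5])
  i=5: ✗ (no rhs in [5,6])
Positions where it holds: {0, 1, 2} → 3.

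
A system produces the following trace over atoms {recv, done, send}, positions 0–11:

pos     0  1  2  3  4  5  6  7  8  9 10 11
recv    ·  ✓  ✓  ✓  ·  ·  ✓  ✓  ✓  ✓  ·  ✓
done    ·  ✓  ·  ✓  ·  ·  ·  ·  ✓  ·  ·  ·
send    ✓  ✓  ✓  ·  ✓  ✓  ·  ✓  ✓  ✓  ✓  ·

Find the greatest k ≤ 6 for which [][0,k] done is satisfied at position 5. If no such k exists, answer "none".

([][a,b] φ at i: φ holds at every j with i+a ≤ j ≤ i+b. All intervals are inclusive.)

done must hold from j=5 onward; find where it first fails.
  j=5: fails → no k works.

none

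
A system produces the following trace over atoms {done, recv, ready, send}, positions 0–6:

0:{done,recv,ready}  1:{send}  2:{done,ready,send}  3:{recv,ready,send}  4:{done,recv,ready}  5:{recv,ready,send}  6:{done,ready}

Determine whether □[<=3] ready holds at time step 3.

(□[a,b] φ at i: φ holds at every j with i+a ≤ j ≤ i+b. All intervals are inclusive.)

Check ready at every j in [3,6]:
  j=3: true
  j=4: true
  j=5: true
  j=6: true
All positions satisfy it → formula holds.

Yes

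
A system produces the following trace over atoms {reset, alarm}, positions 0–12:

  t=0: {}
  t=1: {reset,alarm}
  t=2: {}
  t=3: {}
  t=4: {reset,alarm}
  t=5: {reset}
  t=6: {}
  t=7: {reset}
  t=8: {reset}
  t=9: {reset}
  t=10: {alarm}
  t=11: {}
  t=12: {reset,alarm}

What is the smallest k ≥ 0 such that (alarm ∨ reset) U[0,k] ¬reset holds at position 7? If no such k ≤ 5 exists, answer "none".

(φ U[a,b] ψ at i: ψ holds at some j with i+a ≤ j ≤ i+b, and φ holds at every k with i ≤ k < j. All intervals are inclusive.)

Need earliest j ≥ 7 with ¬reset, and (alarm ∨ reset) at every k in [7,j-1].
  j=7: rhs fails.
  j=8: rhs fails.
  j=9: rhs fails.
  j=10: rhs holds; lhs holds on [7,9]. k = 3.

3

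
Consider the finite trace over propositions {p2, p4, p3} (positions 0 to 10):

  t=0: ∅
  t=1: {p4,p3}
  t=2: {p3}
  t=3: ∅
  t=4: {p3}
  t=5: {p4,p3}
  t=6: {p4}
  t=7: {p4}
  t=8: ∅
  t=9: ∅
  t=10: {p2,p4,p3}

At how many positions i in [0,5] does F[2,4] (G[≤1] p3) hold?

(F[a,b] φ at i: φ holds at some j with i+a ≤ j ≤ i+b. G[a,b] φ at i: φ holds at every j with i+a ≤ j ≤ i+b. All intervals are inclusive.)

Evaluate at each i in [0,5]:
  i=0: ✓ (witness j=4)
  i=1: ✓ (witness j=4)
  i=2: ✓ (witness j=4)
  i=3: ✗ (none in [5,7])
  i=4: ✗ (none in [6,8])
  i=5: ✗ (none in [7,9])
Positions where it holds: {0, 1, 2} → 3.

3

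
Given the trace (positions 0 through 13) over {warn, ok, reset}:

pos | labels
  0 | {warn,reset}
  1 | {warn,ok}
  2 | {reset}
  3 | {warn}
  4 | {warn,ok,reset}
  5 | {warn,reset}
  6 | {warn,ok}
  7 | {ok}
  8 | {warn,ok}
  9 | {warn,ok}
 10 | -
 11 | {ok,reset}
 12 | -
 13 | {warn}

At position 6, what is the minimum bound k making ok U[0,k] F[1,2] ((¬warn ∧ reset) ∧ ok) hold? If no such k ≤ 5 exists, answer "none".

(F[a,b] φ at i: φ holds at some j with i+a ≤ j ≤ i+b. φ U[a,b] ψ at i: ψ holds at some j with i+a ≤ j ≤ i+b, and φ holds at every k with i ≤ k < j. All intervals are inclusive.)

Need earliest j ≥ 6 with F[1,2] ((¬warn ∧ reset) ∧ ok), and ok at every k in [6,j-1].
  j=6: rhs fails.
  j=7: rhs fails.
  j=8: rhs fails.
  j=9: rhs holds; lhs holds on [6,8]. k = 3.

3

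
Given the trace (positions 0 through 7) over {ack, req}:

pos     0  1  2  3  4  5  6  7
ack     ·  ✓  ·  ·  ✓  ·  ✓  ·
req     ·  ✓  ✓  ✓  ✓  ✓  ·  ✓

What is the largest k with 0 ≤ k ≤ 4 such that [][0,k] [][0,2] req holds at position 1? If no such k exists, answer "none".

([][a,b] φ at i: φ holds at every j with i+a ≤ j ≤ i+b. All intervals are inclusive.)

2

[][0,2] req must hold from j=1 onward; find where it first fails.
  j=1: holds
  j=2: holds
  j=3: holds
  j=4: fails
Holds on [1,3], so largest k = 2.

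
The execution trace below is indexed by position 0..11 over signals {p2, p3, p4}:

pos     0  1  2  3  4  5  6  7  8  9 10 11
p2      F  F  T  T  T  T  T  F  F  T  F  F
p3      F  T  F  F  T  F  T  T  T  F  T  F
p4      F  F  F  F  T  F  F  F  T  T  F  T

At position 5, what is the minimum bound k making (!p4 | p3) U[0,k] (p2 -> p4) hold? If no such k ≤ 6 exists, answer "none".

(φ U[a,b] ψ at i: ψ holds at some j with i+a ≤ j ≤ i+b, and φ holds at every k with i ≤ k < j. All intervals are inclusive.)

2

Need earliest j ≥ 5 with (p2 -> p4), and (!p4 | p3) at every k in [5,j-1].
  j=5: rhs fails.
  j=6: rhs fails.
  j=7: rhs holds; lhs holds on [5,6]. k = 2.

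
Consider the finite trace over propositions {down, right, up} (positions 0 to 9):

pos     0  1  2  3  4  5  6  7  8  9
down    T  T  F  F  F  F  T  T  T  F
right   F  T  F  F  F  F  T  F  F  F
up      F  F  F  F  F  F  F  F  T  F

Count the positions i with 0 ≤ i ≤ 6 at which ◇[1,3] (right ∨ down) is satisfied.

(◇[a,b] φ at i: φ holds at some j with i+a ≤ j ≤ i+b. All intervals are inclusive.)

Evaluate at each i in [0,6]:
  i=0: ✓ (witness j=1)
  i=1: ✗ (none in [2,4])
  i=2: ✗ (none in [3,5])
  i=3: ✓ (witness j=6)
  i=4: ✓ (witness j=6)
  i=5: ✓ (witness j=6)
  i=6: ✓ (witness j=7)
Positions where it holds: {0, 3, 4, 5, 6} → 5.

5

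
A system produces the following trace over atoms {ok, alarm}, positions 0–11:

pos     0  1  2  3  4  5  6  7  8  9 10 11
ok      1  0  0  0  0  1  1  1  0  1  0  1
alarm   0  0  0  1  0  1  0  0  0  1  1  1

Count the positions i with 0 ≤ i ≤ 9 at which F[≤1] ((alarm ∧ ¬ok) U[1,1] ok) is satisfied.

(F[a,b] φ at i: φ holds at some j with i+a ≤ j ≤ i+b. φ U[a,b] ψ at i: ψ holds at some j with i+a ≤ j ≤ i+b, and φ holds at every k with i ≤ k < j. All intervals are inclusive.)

1

Evaluate at each i in [0,9]:
  i=0: ✗ (none in [0,1])
  i=1: ✗ (none in [1,2])
  i=2: ✗ (none in [2,3])
  i=3: ✗ (none in [3,4])
  i=4: ✗ (none in [4,5])
  i=5: ✗ (none in [5,6])
  i=6: ✗ (none in [6,7])
  i=7: ✗ (none in [7,8])
  i=8: ✗ (none in [8,9])
  i=9: ✓ (witness j=10)
Positions where it holds: {9} → 1.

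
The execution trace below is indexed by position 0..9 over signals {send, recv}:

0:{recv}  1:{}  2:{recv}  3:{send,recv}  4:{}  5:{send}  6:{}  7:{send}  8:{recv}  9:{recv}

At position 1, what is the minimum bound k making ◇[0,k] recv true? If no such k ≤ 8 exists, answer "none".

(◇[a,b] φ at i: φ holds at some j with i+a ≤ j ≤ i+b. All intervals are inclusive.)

Scan j = 1,2,… for recv:
  j=1: fails
  j=2: holds
First hit at j=2, so smallest k = 2-1 = 1.

1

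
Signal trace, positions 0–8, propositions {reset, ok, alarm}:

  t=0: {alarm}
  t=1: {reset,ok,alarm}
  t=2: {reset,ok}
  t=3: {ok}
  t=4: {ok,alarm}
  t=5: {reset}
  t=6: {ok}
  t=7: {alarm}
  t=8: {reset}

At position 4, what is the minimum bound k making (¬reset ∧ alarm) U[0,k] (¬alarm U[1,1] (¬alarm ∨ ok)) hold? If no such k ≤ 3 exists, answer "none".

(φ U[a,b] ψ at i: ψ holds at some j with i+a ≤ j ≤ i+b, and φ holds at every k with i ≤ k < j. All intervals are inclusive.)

1

Need earliest j ≥ 4 with (¬alarm U[1,1] (¬alarm ∨ ok)), and (¬reset ∧ alarm) at every k in [4,j-1].
  j=4: rhs fails.
  j=5: rhs holds; lhs holds on [4,4]. k = 1.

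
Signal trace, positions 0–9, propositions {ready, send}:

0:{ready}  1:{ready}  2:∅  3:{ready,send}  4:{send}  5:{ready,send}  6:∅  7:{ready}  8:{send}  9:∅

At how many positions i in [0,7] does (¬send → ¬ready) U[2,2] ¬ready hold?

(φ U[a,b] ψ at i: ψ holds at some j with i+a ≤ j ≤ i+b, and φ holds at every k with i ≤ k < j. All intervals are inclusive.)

2

Evaluate at each i in [0,7]:
  i=0: ✗ (lhs fails at k=0 before rhs at j=2)
  i=1: ✗ (no rhs in [3,3])
  i=2: ✓ (rhs at j=4; lhs holds on [2,3])
  i=3: ✗ (no rhs in [5,5])
  i=4: ✓ (rhs at j=6; lhs holds on [4,5])
  i=5: ✗ (no rhs in [7,7])
  i=6: ✗ (lhs fails at k=7 before rhs at j=8)
  i=7: ✗ (lhs fails at k=7 before rhs at j=9)
Positions where it holds: {2, 4} → 2.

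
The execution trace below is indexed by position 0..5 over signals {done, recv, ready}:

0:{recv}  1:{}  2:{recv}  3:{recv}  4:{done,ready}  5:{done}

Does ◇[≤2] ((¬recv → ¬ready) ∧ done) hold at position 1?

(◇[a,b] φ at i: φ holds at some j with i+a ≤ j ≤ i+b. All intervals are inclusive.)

Does not hold

Check ((¬recv → ¬ready) ∧ done) at each j in [1,3]:
  j=1: false
  j=2: false
  j=3: false
No position in the window satisfies it → formula fails.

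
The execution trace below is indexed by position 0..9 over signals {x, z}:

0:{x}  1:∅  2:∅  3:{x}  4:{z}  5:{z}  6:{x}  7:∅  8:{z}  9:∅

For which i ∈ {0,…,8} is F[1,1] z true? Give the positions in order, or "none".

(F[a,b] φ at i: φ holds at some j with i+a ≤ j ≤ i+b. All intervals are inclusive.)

Evaluate at each i in [0,8]:
  i=0: ✗ (none in [1,1])
  i=1: ✗ (none in [2,2])
  i=2: ✗ (none in [3,3])
  i=3: ✓ (witness j=4)
  i=4: ✓ (witness j=5)
  i=5: ✗ (none in [6,6])
  i=6: ✗ (none in [7,7])
  i=7: ✓ (witness j=8)
  i=8: ✗ (none in [9,9])

3, 4, 7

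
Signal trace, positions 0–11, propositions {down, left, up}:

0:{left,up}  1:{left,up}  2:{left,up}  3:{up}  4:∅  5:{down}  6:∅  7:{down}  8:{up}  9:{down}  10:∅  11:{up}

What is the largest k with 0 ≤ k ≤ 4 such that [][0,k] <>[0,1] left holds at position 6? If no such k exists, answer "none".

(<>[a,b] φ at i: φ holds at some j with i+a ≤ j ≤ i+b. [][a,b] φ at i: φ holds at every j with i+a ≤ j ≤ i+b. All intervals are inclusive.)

<>[0,1] left must hold from j=6 onward; find where it first fails.
  j=6: fails → no k works.

none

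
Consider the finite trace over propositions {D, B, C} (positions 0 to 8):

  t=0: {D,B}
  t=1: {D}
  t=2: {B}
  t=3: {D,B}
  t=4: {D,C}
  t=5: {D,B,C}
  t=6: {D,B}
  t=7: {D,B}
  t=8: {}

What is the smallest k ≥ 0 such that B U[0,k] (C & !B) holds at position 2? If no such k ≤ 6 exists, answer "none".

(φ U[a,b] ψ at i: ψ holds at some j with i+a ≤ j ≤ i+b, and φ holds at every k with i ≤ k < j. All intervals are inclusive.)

Need earliest j ≥ 2 with (C & !B), and B at every k in [2,j-1].
  j=2: rhs fails.
  j=3: rhs fails.
  j=4: rhs holds; lhs holds on [2,3]. k = 2.

2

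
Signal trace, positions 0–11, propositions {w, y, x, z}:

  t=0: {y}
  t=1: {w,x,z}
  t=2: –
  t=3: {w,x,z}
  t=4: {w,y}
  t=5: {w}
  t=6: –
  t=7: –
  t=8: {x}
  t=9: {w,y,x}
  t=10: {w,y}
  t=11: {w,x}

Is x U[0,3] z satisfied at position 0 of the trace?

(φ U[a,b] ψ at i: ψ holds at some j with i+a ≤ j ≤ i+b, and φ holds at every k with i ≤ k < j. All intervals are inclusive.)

False

Need some j in [0,3] with z, and x at every k in [0,j-1].
  j=0: z false.
  j=1: z holds, but x fails at k=0 → not this j.
  j=2: z false.
  j=3: z holds, but x fails at k=0 → not this j.
No j in the window works → until fails.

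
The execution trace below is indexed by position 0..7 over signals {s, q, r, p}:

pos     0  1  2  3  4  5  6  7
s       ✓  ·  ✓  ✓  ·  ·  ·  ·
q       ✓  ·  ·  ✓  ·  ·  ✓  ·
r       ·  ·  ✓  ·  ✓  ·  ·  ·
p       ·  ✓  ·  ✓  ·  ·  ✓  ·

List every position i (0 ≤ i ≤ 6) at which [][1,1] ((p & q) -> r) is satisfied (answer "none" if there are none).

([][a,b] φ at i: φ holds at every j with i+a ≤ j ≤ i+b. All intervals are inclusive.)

Evaluate at each i in [0,6]:
  i=0: ✓ (all of [1,1])
  i=1: ✓ (all of [2,2])
  i=2: ✗ (fails at j=3)
  i=3: ✓ (all of [4,4])
  i=4: ✓ (all of [5,5])
  i=5: ✗ (fails at j=6)
  i=6: ✓ (all of [7,7])

0, 1, 3, 4, 6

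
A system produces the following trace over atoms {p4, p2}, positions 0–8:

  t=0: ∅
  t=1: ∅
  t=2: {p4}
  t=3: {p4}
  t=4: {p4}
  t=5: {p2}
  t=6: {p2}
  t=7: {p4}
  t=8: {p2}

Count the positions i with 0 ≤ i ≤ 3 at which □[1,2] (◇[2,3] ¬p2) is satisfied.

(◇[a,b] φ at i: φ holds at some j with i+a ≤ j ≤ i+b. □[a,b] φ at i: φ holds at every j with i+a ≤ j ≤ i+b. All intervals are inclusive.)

Evaluate at each i in [0,3]:
  i=0: ✓ (all of [1,2])
  i=1: ✗ (fails at j=3)
  i=2: ✗ (fails at j=3)
  i=3: ✓ (all of [4,5])
Positions where it holds: {0, 3} → 2.

2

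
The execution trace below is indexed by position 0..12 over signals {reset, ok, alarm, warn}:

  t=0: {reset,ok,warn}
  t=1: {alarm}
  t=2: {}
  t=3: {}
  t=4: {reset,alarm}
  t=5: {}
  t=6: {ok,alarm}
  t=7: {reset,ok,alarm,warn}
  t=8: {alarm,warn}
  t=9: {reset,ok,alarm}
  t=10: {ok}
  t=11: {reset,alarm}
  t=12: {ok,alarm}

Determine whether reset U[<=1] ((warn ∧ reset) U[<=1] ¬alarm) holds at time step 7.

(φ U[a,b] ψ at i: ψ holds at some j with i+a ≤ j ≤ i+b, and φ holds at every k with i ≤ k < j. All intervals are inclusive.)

Need some j in [7,8] with ((warn ∧ reset) U[<=1] ¬alarm), and reset at every k in [7,j-1].
  j=7: ((warn ∧ reset) U[<=1] ¬alarm) — fails.
  j=8: ((warn ∧ reset) U[<=1] ¬alarm) — fails.
No j in the window works → until fails.

False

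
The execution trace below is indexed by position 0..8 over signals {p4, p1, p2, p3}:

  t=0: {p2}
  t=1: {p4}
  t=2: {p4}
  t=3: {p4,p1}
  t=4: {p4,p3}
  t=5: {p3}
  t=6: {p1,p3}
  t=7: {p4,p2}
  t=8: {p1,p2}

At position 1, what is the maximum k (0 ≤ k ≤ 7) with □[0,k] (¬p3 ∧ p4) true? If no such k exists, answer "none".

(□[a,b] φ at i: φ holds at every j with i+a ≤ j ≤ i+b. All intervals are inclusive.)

2

(¬p3 ∧ p4) must hold from j=1 onward; find where it first fails.
  j=1: holds
  j=2: holds
  j=3: holds
  j=4: fails
Holds on [1,3], so largest k = 2.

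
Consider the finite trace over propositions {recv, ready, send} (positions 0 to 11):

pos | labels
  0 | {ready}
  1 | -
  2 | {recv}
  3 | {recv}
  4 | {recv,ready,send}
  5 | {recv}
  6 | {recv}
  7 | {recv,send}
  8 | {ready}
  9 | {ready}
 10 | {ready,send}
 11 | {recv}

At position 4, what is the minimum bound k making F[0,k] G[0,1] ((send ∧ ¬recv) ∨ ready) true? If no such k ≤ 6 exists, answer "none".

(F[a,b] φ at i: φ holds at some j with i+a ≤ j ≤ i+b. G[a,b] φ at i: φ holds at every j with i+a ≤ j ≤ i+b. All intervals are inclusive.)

Scan j = 4,5,… for G[0,1] ((send ∧ ¬recv) ∨ ready):
  j=4: fails
  j=5: fails
  j=6: fails
  j=7: fails
  j=8: holds
First hit at j=8, so smallest k = 8-4 = 4.

4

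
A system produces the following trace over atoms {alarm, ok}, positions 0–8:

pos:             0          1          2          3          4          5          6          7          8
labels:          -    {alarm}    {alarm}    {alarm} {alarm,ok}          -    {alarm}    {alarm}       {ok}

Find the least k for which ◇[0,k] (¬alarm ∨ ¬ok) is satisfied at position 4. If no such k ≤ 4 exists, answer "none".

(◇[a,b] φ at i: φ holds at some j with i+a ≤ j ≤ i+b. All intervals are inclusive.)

1

Scan j = 4,5,… for (¬alarm ∨ ¬ok):
  j=4: fails
  j=5: holds
First hit at j=5, so smallest k = 5-4 = 1.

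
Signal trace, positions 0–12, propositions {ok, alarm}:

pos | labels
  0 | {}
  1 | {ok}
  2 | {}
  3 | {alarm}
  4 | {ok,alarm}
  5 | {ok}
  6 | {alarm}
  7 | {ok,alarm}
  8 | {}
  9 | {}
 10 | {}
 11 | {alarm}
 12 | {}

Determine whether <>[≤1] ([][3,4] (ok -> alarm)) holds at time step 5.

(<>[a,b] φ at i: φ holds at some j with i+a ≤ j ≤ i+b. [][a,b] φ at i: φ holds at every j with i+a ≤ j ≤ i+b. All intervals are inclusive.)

Check [][3,4] (ok -> alarm) at each j in [5,6]:
  j=5: holds on [8,9]
  j=6: holds on [9,10]
Found at j=5 → formula holds.

Holds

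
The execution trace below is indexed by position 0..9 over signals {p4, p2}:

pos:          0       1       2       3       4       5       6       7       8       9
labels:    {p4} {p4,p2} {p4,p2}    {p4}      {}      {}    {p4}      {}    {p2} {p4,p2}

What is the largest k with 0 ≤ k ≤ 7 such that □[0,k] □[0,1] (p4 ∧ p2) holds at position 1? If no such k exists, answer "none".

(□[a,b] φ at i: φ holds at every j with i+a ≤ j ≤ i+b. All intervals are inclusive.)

0

□[0,1] (p4 ∧ p2) must hold from j=1 onward; find where it first fails.
  j=1: holds
  j=2: fails
Holds on [1,1], so largest k = 0.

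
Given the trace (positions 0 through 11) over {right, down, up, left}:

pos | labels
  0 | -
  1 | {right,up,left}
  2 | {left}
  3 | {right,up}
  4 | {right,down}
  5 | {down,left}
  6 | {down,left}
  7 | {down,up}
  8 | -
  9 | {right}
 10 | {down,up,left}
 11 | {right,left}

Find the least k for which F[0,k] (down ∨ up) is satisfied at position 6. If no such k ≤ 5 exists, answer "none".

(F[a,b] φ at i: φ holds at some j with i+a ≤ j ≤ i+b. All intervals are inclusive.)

Scan j = 6,7,… for (down ∨ up):
  j=6: holds
First hit at j=6, so smallest k = 6-6 = 0.

0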